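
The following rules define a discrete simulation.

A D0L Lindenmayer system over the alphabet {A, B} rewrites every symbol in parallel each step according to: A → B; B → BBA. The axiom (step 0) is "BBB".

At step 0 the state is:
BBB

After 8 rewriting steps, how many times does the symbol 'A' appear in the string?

1224

k=0  BBB
k=1  BBABBABBA
k=2  BBABBABBBABBABBBABBAB
k=3  BBABBABBBABBABBBABBABBABBBABBABBBABBABBABBBABBABBBA
k=4  BBABBABBBABBABBBABBABBABBBABBABBBABBABBABBBABBABBBABBABBBA…BBABBABBBABBABBABBBABBABBBABBABBBABBABBABBBABBABBBABBABBAB  (len 123)
k=5  BBABBABBBABBABBBABBABBABBBABBABBBABBABBABBBABBABBBABBABBBA…BBABBABBBABBABBBABBABBABBBABBABBBABBABBABBBABBABBBABBABBBA  (len 297)
k=6  BBABBABBBABBABBBABBABBABBBABBABBBABBABBABBBABBABBBABBABBBA…BBABBABBBABBABBBABBABBABBBABBABBBABBABBABBBABBABBBABBABBAB  (len 717)
k=7  BBABBABBBABBABBBABBABBABBBABBABBBABBABBABBBABBABBBABBABBBA…BBABBABBBABBABBBABBABBABBBABBABBBABBABBABBBABBABBBABBABBBA  (len 1731)
k=8  BBABBABBBABBABBBABBABBABBBABBABBBABBABBABBBABBABBBABBABBBA…BBABBABBBABBABBBABBABBABBBABBABBBABBABBABBBABBABBBABBABBAB  (len 4179)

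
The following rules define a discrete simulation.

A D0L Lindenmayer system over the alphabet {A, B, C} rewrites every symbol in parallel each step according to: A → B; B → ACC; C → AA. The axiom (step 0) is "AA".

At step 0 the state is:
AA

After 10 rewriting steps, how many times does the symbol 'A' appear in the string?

194

t=0: AA
t=1: BB
t=2: ACCACC
t=3: BAAAABAAAA
t=4: ACCBBBBACCBBBB
t=5: BAAAAACCACCACCACCBAAAAACCACCACCACC
t=6: ACCBBBBBAAAABAAAABAAAABAAAAACCBBBBBAAAABAAAABAAAABAAAA
t=7: BAAAAACCACCACCACCACCBBBBACCBBBBACCBBBBACCBBBBBAAAAACCACCACCACCACCBBBBACCBBBBACCBBBBACCBBBB
t=8: ACCBBBBBAAAABAAAABAAAABAAAABAAAAACCACCACCACCBAAAAACCACCACC…CACCACCBAAAAACCACCACCACCBAAAAACCACCACCACCBAAAAACCACCACCACC  (len 190)
t=9: BAAAAACCACCACCACCACCBBBBACCBBBBACCBBBBACCBBBBACCBBBBBAAAAB…AAAAACCBBBBBAAAABAAAABAAAABAAAAACCBBBBBAAAABAAAABAAAABAAAA  (len 306)
t=10: ACCBBBBBAAAABAAAABAAAABAAAABAAAAACCACCACCACCBAAAAACCACCACC…CCBBBBACCBBBBBAAAAACCACCACCACCACCBBBBACCBBBBACCBBBBACCBBBB  (len 550)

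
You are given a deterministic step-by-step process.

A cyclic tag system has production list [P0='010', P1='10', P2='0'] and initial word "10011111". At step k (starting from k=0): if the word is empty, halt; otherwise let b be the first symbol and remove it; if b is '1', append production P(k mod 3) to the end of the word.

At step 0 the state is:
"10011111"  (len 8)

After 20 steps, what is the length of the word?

12

[0] "10011111"  (len 8)
[1] "0011111010"  (len 10)
[2] "011111010"  (len 9)
[3] "11111010"  (len 8)
[4] "1111010010"  (len 10)
[5] "11101001010"  (len 11)
[6] "11010010100"  (len 11)
[7] "1010010100010"  (len 13)
[8] "01001010001010"  (len 14)
[9] "1001010001010"  (len 13)
[10] "001010001010010"  (len 15)
[11] "01010001010010"  (len 14)
[12] "1010001010010"  (len 13)
[13] "010001010010010"  (len 15)
[14] "10001010010010"  (len 14)
[15] "00010100100100"  (len 14)
[16] "0010100100100"  (len 13)
[17] "010100100100"  (len 12)
[18] "10100100100"  (len 11)
[19] "0100100100010"  (len 13)
[20] "100100100010"  (len 12)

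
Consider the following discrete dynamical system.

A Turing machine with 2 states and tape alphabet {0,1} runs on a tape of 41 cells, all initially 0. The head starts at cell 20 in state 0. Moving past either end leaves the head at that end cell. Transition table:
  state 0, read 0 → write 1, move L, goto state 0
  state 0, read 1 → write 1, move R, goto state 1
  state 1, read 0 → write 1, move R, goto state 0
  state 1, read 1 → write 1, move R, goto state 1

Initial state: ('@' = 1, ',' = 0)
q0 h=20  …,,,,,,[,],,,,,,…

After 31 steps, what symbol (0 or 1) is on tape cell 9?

step 0: q0 h=20  …,,,,,,[,],,,,,,…
step 1: q0 h=19  …,,,,,,[,]@,,,,,…
step 2: q0 h=18  …,,,,,,[,]@@,,,,…
step 3: q0 h=17  …,,,,,,[,]@@@,,,…
step 4: q0 h=16  …,,,,,,[,]@@@@,,…
step 5: q0 h=15  …,,,,,,[,]@@@@@,…
step 6: q0 h=14  …,,,,,,[,]@@@@@@…
step 7: q0 h=13  …,,,,,,[,]@@@@@@…
step 8: q0 h=12  …,,,,,,[,]@@@@@@…
step 9: q0 h=11  …,,,,,,[,]@@@@@@…
step 10: q0 h=10  …,,,,,,[,]@@@@@@…
step 11: q0 h= 9  …,,,,,,[,]@@@@@@…
step 12: q0 h= 8  …,,,,,,[,]@@@@@@…
step 13: q0 h= 7  …,,,,,,[,]@@@@@@…
step 14: q0 h= 6  |,,,,,,[,]@@@@@@…
step 15: q0 h= 5  |,,,,,[,]@@@@@@…
step 16: q0 h= 4  |,,,,[,]@@@@@@…
step 17: q0 h= 3  |,,,[,]@@@@@@…
step 18: q0 h= 2  |,,[,]@@@@@@…
step 19: q0 h= 1  |,[,]@@@@@@…
step 20: q0 h= 0  |[,]@@@@@@…
step 21: q0 h= 0  |[@]@@@@@@…
step 22: q1 h= 1  |@[@]@@@@@@…
step 23: q1 h= 2  |@@[@]@@@@@@…
step 24: q1 h= 3  |@@@[@]@@@@@@…
step 25: q1 h= 4  |@@@@[@]@@@@@@…
step 26: q1 h= 5  |@@@@@[@]@@@@@@…
step 27: q1 h= 6  |@@@@@@[@]@@@@@@…
step 28: q1 h= 7  …@@@@@@[@]@@@@@@…
step 29: q1 h= 8  …@@@@@@[@]@@@@@@…
step 30: q1 h= 9  …@@@@@@[@]@@@@@@…
step 31: q1 h=10  …@@@@@@[@]@@@@@@…

1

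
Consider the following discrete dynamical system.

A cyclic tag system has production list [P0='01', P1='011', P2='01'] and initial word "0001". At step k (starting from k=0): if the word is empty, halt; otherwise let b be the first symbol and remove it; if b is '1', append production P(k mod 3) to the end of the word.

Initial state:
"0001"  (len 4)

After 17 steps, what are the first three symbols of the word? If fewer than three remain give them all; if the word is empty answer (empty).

0) "0001"  (len 4)
1) "001"  (len 3)
2) "01"  (len 2)
3) "1"  (len 1)
4) "01"  (len 2)
5) "1"  (len 1)
6) "01"  (len 2)
7) "1"  (len 1)
8) "011"  (len 3)
9) "11"  (len 2)
10) "101"  (len 3)
11) "01011"  (len 5)
12) "1011"  (len 4)
13) "01101"  (len 5)
14) "1101"  (len 4)
15) "10101"  (len 5)
16) "010101"  (len 6)
17) "10101"  (len 5)

101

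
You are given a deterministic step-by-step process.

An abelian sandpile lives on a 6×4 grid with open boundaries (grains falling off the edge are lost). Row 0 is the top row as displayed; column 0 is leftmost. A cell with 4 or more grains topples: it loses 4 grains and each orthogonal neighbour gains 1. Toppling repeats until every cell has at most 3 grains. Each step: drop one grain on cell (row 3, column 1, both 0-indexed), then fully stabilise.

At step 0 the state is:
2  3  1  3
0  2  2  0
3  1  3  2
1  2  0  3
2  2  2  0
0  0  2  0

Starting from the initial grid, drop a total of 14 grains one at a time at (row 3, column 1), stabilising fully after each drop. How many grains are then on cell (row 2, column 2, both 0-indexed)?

1

0) 2  3  1  3
0  2  2  0
3  1  3  2
1  2  0  3
2  2  2  0
0  0  2  0
1) 2  3  1  3
0  2  2  0
3  1  3  2
1  3  0  3
2  2  2  0
0  0  2  0
2) 2  3  1  3
0  2  2  0
3  2  3  2
2  0  1  3
2  3  2  0
0  0  2  0
3) 2  3  1  3
0  2  2  0
3  2  3  2
2  1  1  3
2  3  2  0
0  0  2  0
4) 2  3  1  3
0  2  2  0
3  2  3  2
2  2  1  3
2  3  2  0
0  0  2  0
5) 2  3  1  3
0  2  2  0
3  2  3  2
2  3  1  3
2  3  2  0
0  0  2  0
6) 2  3  1  3
0  2  2  0
3  3  3  2
3  1  2  3
3  0  3  0
0  1  2  0
7) 2  3  1  3
0  2  2  0
3  3  3  2
3  2  2  3
3  0  3  0
0  1  2  0
8) 2  3  1  3
0  2  2  0
3  3  3  2
3  3  2  3
3  0  3  0
0  1  2  0
9) 2  3  1  3
1  3  3  1
1  2  2  0
2  3  2  1
0  3  0  2
1  1  3  0
10) 2  3  1  3
1  3  3  1
1  3  2  0
3  1  3  1
1  0  1  2
1  2  3  0
11) 2  3  1  3
1  3  3  1
1  3  2  0
3  2  3  1
1  0  1  2
1  2  3  0
12) 2  3  1  3
1  3  3  1
1  3  2  0
3  3  3  1
1  0  1  2
1  2  3  0
13) 3  0  3  3
2  2  1  2
3  2  1  1
0  3  1  2
2  1  2  2
1  2  3  0
14) 3  0  3  3
2  2  1  2
3  3  1  1
1  0  2  2
2  2  2  2
1  2  3  0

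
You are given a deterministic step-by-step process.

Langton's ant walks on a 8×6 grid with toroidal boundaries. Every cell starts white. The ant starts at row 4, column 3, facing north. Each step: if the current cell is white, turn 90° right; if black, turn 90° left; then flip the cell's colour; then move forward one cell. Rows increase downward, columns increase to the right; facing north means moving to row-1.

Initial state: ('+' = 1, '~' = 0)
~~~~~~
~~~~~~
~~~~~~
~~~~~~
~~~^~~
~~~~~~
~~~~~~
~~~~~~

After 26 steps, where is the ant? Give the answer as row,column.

[0] ~~~~~~
~~~~~~
~~~~~~
~~~~~~
~~~^~~
~~~~~~
~~~~~~
~~~~~~
[1] ~~~~~~
~~~~~~
~~~~~~
~~~~~~
~~~+>~
~~~~~~
~~~~~~
~~~~~~
[2] ~~~~~~
~~~~~~
~~~~~~
~~~~~~
~~~++~
~~~~v~
~~~~~~
~~~~~~
[3] ~~~~~~
~~~~~~
~~~~~~
~~~~~~
~~~++~
~~~<+~
~~~~~~
~~~~~~
[4] ~~~~~~
~~~~~~
~~~~~~
~~~~~~
~~~^+~
~~~++~
~~~~~~
~~~~~~
[5] ~~~~~~
~~~~~~
~~~~~~
~~~~~~
~~<~+~
~~~++~
~~~~~~
~~~~~~
[6] ~~~~~~
~~~~~~
~~~~~~
~~^~~~
~~+~+~
~~~++~
~~~~~~
~~~~~~
[7] ~~~~~~
~~~~~~
~~~~~~
~~+>~~
~~+~+~
~~~++~
~~~~~~
~~~~~~
[8] ~~~~~~
~~~~~~
~~~~~~
~~++~~
~~+v+~
~~~++~
~~~~~~
~~~~~~
[9] ~~~~~~
~~~~~~
~~~~~~
~~++~~
~~<++~
~~~++~
~~~~~~
~~~~~~
[10] ~~~~~~
~~~~~~
~~~~~~
~~++~~
~~~++~
~~v++~
~~~~~~
~~~~~~
[11] ~~~~~~
~~~~~~
~~~~~~
~~++~~
~~~++~
~<+++~
~~~~~~
~~~~~~
[12] ~~~~~~
~~~~~~
~~~~~~
~~++~~
~^~++~
~++++~
~~~~~~
~~~~~~
[13] ~~~~~~
~~~~~~
~~~~~~
~~++~~
~+>++~
~++++~
~~~~~~
~~~~~~
[14] ~~~~~~
~~~~~~
~~~~~~
~~++~~
~++++~
~+v++~
~~~~~~
~~~~~~
[15] ~~~~~~
~~~~~~
~~~~~~
~~++~~
~++++~
~+~>+~
~~~~~~
~~~~~~
[16] ~~~~~~
~~~~~~
~~~~~~
~~++~~
~++^+~
~+~~+~
~~~~~~
~~~~~~
[17] ~~~~~~
~~~~~~
~~~~~~
~~++~~
~+<~+~
~+~~+~
~~~~~~
~~~~~~
[18] ~~~~~~
~~~~~~
~~~~~~
~~++~~
~+~~+~
~+v~+~
~~~~~~
~~~~~~
[19] ~~~~~~
~~~~~~
~~~~~~
~~++~~
~+~~+~
~<+~+~
~~~~~~
~~~~~~
[20] ~~~~~~
~~~~~~
~~~~~~
~~++~~
~+~~+~
~~+~+~
~v~~~~
~~~~~~
[21] ~~~~~~
~~~~~~
~~~~~~
~~++~~
~+~~+~
~~+~+~
<+~~~~
~~~~~~
[22] ~~~~~~
~~~~~~
~~~~~~
~~++~~
~+~~+~
^~+~+~
++~~~~
~~~~~~
[23] ~~~~~~
~~~~~~
~~~~~~
~~++~~
~+~~+~
+>+~+~
++~~~~
~~~~~~
[24] ~~~~~~
~~~~~~
~~~~~~
~~++~~
~+~~+~
+++~+~
+v~~~~
~~~~~~
[25] ~~~~~~
~~~~~~
~~~~~~
~~++~~
~+~~+~
+++~+~
+~>~~~
~~~~~~
[26] ~~~~~~
~~~~~~
~~~~~~
~~++~~
~+~~+~
+++~+~
+~+~~~
~~v~~~

7,2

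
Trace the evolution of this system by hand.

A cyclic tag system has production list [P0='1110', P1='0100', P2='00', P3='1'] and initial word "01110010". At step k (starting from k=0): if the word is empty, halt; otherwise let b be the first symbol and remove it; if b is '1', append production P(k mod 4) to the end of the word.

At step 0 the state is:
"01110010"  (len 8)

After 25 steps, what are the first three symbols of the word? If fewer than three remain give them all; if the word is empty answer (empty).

0) "01110010"  (len 8)
1) "1110010"  (len 7)
2) "1100100100"  (len 10)
3) "10010010000"  (len 11)
4) "00100100001"  (len 11)
5) "0100100001"  (len 10)
6) "100100001"  (len 9)
7) "0010000100"  (len 10)
8) "010000100"  (len 9)
9) "10000100"  (len 8)
10) "00001000100"  (len 11)
11) "0001000100"  (len 10)
12) "001000100"  (len 9)
13) "01000100"  (len 8)
14) "1000100"  (len 7)
15) "00010000"  (len 8)
16) "0010000"  (len 7)
17) "010000"  (len 6)
18) "10000"  (len 5)
19) "000000"  (len 6)
20) "00000"  (len 5)
21) "0000"  (len 4)
22) "000"  (len 3)
23) "00"  (len 2)
24) "0"  (len 1)
25) (halted — word empty)

(empty)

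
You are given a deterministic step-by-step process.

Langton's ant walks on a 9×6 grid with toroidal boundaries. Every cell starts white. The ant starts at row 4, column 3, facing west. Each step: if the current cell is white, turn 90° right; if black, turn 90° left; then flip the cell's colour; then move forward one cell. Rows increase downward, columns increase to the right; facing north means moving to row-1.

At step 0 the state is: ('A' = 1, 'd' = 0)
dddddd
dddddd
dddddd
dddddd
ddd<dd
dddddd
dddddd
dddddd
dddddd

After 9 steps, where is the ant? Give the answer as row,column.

5,3

gen 0: dddddd
dddddd
dddddd
dddddd
ddd<dd
dddddd
dddddd
dddddd
dddddd
gen 1: dddddd
dddddd
dddddd
ddd^dd
dddAdd
dddddd
dddddd
dddddd
dddddd
gen 2: dddddd
dddddd
dddddd
dddA>d
dddAdd
dddddd
dddddd
dddddd
dddddd
gen 3: dddddd
dddddd
dddddd
dddAAd
dddAvd
dddddd
dddddd
dddddd
dddddd
gen 4: dddddd
dddddd
dddddd
dddAAd
ddd<Ad
dddddd
dddddd
dddddd
dddddd
gen 5: dddddd
dddddd
dddddd
dddAAd
ddddAd
dddvdd
dddddd
dddddd
dddddd
gen 6: dddddd
dddddd
dddddd
dddAAd
ddddAd
dd<Add
dddddd
dddddd
dddddd
gen 7: dddddd
dddddd
dddddd
dddAAd
dd^dAd
ddAAdd
dddddd
dddddd
dddddd
gen 8: dddddd
dddddd
dddddd
dddAAd
ddA>Ad
ddAAdd
dddddd
dddddd
dddddd
gen 9: dddddd
dddddd
dddddd
dddAAd
ddAAAd
ddAvdd
dddddd
dddddd
dddddd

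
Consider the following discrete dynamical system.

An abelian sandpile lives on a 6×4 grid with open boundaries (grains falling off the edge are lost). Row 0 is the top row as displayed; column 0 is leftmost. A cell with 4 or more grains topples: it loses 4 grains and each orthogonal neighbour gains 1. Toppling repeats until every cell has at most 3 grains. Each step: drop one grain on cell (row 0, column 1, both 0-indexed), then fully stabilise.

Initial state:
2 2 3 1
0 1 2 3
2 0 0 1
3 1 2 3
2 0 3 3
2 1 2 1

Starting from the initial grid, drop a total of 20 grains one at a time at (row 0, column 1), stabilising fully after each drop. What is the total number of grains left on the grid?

k=0  2 2 3 1
0 1 2 3
2 0 0 1
3 1 2 3
2 0 3 3
2 1 2 1
k=1  2 3 3 1
0 1 2 3
2 0 0 1
3 1 2 3
2 0 3 3
2 1 2 1
k=2  3 1 0 2
0 2 3 3
2 0 0 1
3 1 2 3
2 0 3 3
2 1 2 1
k=3  3 2 0 2
0 2 3 3
2 0 0 1
3 1 2 3
2 0 3 3
2 1 2 1
k=4  3 3 0 2
0 2 3 3
2 0 0 1
3 1 2 3
2 0 3 3
2 1 2 1
k=5  0 1 1 2
1 3 3 3
2 0 0 1
3 1 2 3
2 0 3 3
2 1 2 1
k=6  0 2 1 2
1 3 3 3
2 0 0 1
3 1 2 3
2 0 3 3
2 1 2 1
k=7  0 3 1 2
1 3 3 3
2 0 0 1
3 1 2 3
2 0 3 3
2 1 2 1
k=8  1 1 3 3
2 1 1 0
2 1 1 2
3 1 2 3
2 0 3 3
2 1 2 1
k=9  1 2 3 3
2 1 1 0
2 1 1 2
3 1 2 3
2 0 3 3
2 1 2 1
k=10  1 3 3 3
2 1 1 0
2 1 1 2
3 1 2 3
2 0 3 3
2 1 2 1
k=11  2 1 1 0
2 2 2 1
2 1 1 2
3 1 2 3
2 0 3 3
2 1 2 1
k=12  2 2 1 0
2 2 2 1
2 1 1 2
3 1 2 3
2 0 3 3
2 1 2 1
k=13  2 3 1 0
2 2 2 1
2 1 1 2
3 1 2 3
2 0 3 3
2 1 2 1
k=14  3 0 2 0
2 3 2 1
2 1 1 2
3 1 2 3
2 0 3 3
2 1 2 1
k=15  3 1 2 0
2 3 2 1
2 1 1 2
3 1 2 3
2 0 3 3
2 1 2 1
k=16  3 2 2 0
2 3 2 1
2 1 1 2
3 1 2 3
2 0 3 3
2 1 2 1
k=17  3 3 2 0
2 3 2 1
2 1 1 2
3 1 2 3
2 0 3 3
2 1 2 1
k=18  1 2 3 0
0 1 3 1
3 2 1 2
3 1 2 3
2 0 3 3
2 1 2 1
k=19  1 3 3 0
0 1 3 1
3 2 1 2
3 1 2 3
2 0 3 3
2 1 2 1
k=20  2 1 1 1
0 3 0 2
3 2 2 2
3 1 2 3
2 0 3 3
2 1 2 1

42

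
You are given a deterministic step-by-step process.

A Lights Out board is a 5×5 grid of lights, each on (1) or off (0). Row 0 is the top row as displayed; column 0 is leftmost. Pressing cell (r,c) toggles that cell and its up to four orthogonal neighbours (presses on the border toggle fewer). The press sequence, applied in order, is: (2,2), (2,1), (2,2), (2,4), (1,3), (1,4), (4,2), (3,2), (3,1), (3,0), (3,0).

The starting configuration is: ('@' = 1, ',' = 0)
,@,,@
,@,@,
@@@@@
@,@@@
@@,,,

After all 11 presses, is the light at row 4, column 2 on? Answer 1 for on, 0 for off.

0

t=0: ,@,,@
,@,@,
@@@@@
@,@@@
@@,,,
t=1: ,@,,@
,@@@,
@,,,@
@,,@@
@@,,,
t=2: ,@,,@
,,@@,
,@@,@
@@,@@
@@,,,
t=3: ,@,,@
,,,@,
,,,@@
@@@@@
@@,,,
t=4: ,@,,@
,,,@@
,,,,,
@@@@,
@@,,,
t=5: ,@,@@
,,@,,
,,,@,
@@@@,
@@,,,
t=6: ,@,@,
,,@@@
,,,@@
@@@@,
@@,,,
t=7: ,@,@,
,,@@@
,,,@@
@@,@,
@,@@,
t=8: ,@,@,
,,@@@
,,@@@
@,@,,
@,,@,
t=9: ,@,@,
,,@@@
,@@@@
,@,,,
@@,@,
t=10: ,@,@,
,,@@@
@@@@@
@,,,,
,@,@,
t=11: ,@,@,
,,@@@
,@@@@
,@,,,
@@,@,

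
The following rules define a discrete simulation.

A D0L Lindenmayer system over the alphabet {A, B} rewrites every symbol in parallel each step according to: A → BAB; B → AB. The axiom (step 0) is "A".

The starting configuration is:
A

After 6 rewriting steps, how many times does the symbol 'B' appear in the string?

step 0: A
step 1: BAB
step 2: ABBABAB
step 3: BABABABBABABBABAB
step 4: ABBABABBABABBABABABBABABBABABABBABABBABAB
step 5: BABABABBABABBABABABBABABBABABABBABABBABABBABABABBABABBABABABBABABBABABBABABABBABABBABABABBABABBABAB
step 6: ABBABABBABABBABABABBABABBABABABBABABBABABBABABABBABABBABAB…BABABABBABABBABABABBABABBABABBABABABBABABBABABABBABABBABAB  (len 239)

140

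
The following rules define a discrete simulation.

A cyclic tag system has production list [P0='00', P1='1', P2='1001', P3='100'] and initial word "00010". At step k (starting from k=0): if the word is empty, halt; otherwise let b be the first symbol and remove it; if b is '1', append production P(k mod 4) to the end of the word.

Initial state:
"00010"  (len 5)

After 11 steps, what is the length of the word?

step 0: "00010"  (len 5)
step 1: "0010"  (len 4)
step 2: "010"  (len 3)
step 3: "10"  (len 2)
step 4: "0100"  (len 4)
step 5: "100"  (len 3)
step 6: "001"  (len 3)
step 7: "01"  (len 2)
step 8: "1"  (len 1)
step 9: "00"  (len 2)
step 10: "0"  (len 1)
step 11: (halted — word empty)

0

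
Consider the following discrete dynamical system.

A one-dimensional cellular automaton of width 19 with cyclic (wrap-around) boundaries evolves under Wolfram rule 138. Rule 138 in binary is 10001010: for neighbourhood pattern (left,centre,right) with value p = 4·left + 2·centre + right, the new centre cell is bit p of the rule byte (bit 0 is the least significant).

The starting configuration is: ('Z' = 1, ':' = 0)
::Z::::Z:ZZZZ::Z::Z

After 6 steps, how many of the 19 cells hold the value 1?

0) ::Z::::Z:ZZZZ::Z::Z
1) :Z::::Z::ZZZ::Z::Z:
2) Z::::Z::ZZZ::Z::Z::
3) ::::Z::ZZZ::Z::Z::Z
4) :::Z::ZZZ::Z::Z::Z:
5) ::Z::ZZZ::Z::Z::Z::
6) :Z::ZZZ::Z::Z::Z:::

7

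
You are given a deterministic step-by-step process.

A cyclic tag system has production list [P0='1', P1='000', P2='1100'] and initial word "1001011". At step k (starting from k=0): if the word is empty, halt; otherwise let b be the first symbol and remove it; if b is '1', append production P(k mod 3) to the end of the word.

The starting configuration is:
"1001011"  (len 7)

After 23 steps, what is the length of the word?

11

0) "1001011"  (len 7)
1) "0010111"  (len 7)
2) "010111"  (len 6)
3) "10111"  (len 5)
4) "01111"  (len 5)
5) "1111"  (len 4)
6) "1111100"  (len 7)
7) "1111001"  (len 7)
8) "111001000"  (len 9)
9) "110010001100"  (len 12)
10) "100100011001"  (len 12)
11) "00100011001000"  (len 14)
12) "0100011001000"  (len 13)
13) "100011001000"  (len 12)
14) "00011001000000"  (len 14)
15) "0011001000000"  (len 13)
16) "011001000000"  (len 12)
17) "11001000000"  (len 11)
18) "10010000001100"  (len 14)
19) "00100000011001"  (len 14)
20) "0100000011001"  (len 13)
21) "100000011001"  (len 12)
22) "000000110011"  (len 12)
23) "00000110011"  (len 11)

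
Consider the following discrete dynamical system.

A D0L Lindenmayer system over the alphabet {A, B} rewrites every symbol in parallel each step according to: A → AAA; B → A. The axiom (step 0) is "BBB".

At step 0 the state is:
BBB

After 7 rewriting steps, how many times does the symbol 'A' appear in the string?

2187

0) BBB
1) AAA
2) AAAAAAAAA
3) AAAAAAAAAAAAAAAAAAAAAAAAAAA
4) AAAAAAAAAAAAAAAAAAAAAAAAAAAAAAAAAAAAAAAAAAAAAAAAAAAAAAAAAAAAAAAAAAAAAAAAAAAAAAAAA
5) AAAAAAAAAAAAAAAAAAAAAAAAAAAAAAAAAAAAAAAAAAAAAAAAAAAAAAAAAA…AAAAAAAAAAAAAAAAAAAAAAAAAAAAAAAAAAAAAAAAAAAAAAAAAAAAAAAAAA  (len 243)
6) AAAAAAAAAAAAAAAAAAAAAAAAAAAAAAAAAAAAAAAAAAAAAAAAAAAAAAAAAA…AAAAAAAAAAAAAAAAAAAAAAAAAAAAAAAAAAAAAAAAAAAAAAAAAAAAAAAAAA  (len 729)
7) AAAAAAAAAAAAAAAAAAAAAAAAAAAAAAAAAAAAAAAAAAAAAAAAAAAAAAAAAA…AAAAAAAAAAAAAAAAAAAAAAAAAAAAAAAAAAAAAAAAAAAAAAAAAAAAAAAAAA  (len 2187)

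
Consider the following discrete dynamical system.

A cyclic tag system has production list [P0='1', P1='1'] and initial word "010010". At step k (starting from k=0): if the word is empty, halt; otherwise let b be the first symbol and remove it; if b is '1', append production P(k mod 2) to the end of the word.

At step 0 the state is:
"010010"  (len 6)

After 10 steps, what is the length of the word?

2

t=0: "010010"  (len 6)
t=1: "10010"  (len 5)
t=2: "00101"  (len 5)
t=3: "0101"  (len 4)
t=4: "101"  (len 3)
t=5: "011"  (len 3)
t=6: "11"  (len 2)
t=7: "11"  (len 2)
t=8: "11"  (len 2)
t=9: "11"  (len 2)
t=10: "11"  (len 2)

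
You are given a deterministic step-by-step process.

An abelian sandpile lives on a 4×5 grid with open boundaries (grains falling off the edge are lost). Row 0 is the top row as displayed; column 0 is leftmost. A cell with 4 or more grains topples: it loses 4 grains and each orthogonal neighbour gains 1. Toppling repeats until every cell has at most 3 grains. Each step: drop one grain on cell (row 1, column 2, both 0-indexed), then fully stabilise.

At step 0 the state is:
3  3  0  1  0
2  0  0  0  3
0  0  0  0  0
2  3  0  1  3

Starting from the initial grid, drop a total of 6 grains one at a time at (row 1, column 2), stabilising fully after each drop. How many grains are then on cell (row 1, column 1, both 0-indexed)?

[0] 3  3  0  1  0
2  0  0  0  3
0  0  0  0  0
2  3  0  1  3
[1] 3  3  0  1  0
2  0  1  0  3
0  0  0  0  0
2  3  0  1  3
[2] 3  3  0  1  0
2  0  2  0  3
0  0  0  0  0
2  3  0  1  3
[3] 3  3  0  1  0
2  0  3  0  3
0  0  0  0  0
2  3  0  1  3
[4] 3  3  1  1  0
2  1  0  1  3
0  0  1  0  0
2  3  0  1  3
[5] 3  3  1  1  0
2  1  1  1  3
0  0  1  0  0
2  3  0  1  3
[6] 3  3  1  1  0
2  1  2  1  3
0  0  1  0  0
2  3  0  1  3

1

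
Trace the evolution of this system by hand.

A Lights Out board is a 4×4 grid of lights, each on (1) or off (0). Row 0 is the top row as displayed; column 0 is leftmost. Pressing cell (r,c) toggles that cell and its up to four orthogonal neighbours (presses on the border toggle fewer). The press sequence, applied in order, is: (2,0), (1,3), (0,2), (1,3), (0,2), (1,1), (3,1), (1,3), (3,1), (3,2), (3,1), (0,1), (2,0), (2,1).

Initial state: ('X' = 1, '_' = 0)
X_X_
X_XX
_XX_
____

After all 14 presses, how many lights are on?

9

t=0: X_X_
X_XX
_XX_
____
t=1: X_X_
__XX
X_X_
X___
t=2: X_XX
____
X_XX
X___
t=3: XX__
__X_
X_XX
X___
t=4: XX_X
___X
X_X_
X___
t=5: X_X_
__XX
X_X_
X___
t=6: XXX_
XX_X
XXX_
X___
t=7: XXX_
XX_X
X_X_
_XX_
t=8: XXXX
XXX_
X_XX
_XX_
t=9: XXXX
XXX_
XXXX
X___
t=10: XXXX
XXX_
XX_X
XXXX
t=11: XXXX
XXX_
X__X
___X
t=12: ___X
X_X_
X__X
___X
t=13: ___X
__X_
_X_X
X__X
t=14: ___X
_XX_
X_XX
XX_X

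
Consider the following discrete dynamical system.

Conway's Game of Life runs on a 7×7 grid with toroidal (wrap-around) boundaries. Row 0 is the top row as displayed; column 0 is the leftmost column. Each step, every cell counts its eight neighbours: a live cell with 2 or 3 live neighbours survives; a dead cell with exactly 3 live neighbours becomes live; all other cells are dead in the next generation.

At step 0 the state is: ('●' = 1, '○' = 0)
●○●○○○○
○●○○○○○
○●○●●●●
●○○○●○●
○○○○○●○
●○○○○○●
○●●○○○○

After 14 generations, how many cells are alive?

gen 0: ●○●○○○○
○●○○○○○
○●○●●●●
●○○○●○●
○○○○○●○
●○○○○○●
○●●○○○○
gen 1: ●○●○○○○
○●○●●●●
○●●●●○●
●○○●○○○
○○○○○●○
●●○○○○●
○○●○○○●
gen 2: ●○●○●○○
○○○○○○●
○●○○○○●
●●○●○●●
○●○○○○○
●●○○○●●
○○●○○○●
gen 3: ●●○●○●●
○●○○○●●
○●●○○○○
○●○○○●●
○○○○●○○
○●●○○●●
○○●●○○○
gen 4: ○●○●○●○
○○○○●●○
○●●○○○○
●●●○○●○
○●●○●○○
○●●○●●○
○○○●○○○
gen 5: ○○●●○●○
○●○●●●○
●○●●●●●
●○○○○○○
○○○○●○●
○●○○●●○
○●○●○●○
gen 6: ○●○○○●●
●●○○○○○
●○●○○○○
●●○○○○○
●○○○●○●
●○●●○○●
○●○●○●●
gen 7: ○●○○●●○
○○●○○○○
○○●○○○●
○○○○○○○
○○●●○●○
○○●●○○○
○●○●○○○
gen 8: ○●○●●○○
○●●●○●○
○○○○○○○
○○●●○○○
○○●●●○○
○●○○○○○
○●○●○○○
gen 9: ●●○○○○○
○●○●○○○
○●○○●○○
○○●○●○○
○●○○●○○
○●○○●○○
●●○●●○○
gen 10: ○○○●●○○
○●○○○○○
○●○○●○○
○●●○●●○
○●●○●●○
○●○○●●○
○○○●●○○
gen 11: ○○●●●○○
○○●●●○○
●●○●●●○
●○○○○○○
●○○○○○●
○●○○○○○
○○●○○○○
gen 12: ○●○○●○○
○○○○○○○
●●○○○●●
○○○○●●○
●●○○○○●
●●○○○○○
○●●○○○○
gen 13: ○●●○○○○
○●○○○●●
●○○○●●●
○○○○●○○
○●○○○●●
○○○○○○●
○○●○○○○
gen 14: ●●●○○○○
○●●○●○○
●○○○●○○
○○○○●○○
●○○○○●●
●○○○○●●
○●●○○○○

17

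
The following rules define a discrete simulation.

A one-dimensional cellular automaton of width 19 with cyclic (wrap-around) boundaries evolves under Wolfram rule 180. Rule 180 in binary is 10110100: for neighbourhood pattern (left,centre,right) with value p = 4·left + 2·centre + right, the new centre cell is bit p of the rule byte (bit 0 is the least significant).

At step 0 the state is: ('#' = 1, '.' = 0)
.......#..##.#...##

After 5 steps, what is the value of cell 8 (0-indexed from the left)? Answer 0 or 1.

0

0) .......#..##.#...##
1) #......##...###....
2) ##.......#...#.#...
3) ..#......##..####..
4) ..##.......#..##.#.
5) ....#......##...###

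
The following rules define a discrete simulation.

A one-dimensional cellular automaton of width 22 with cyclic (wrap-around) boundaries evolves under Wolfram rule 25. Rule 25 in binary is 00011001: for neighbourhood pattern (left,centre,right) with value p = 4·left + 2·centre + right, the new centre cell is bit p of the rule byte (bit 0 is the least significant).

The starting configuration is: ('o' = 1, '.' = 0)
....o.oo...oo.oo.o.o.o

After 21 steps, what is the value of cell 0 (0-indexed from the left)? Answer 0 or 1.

1

gen 0: ....o.oo...oo.oo.o.o.o
gen 1: ooo...o.oo.o..o.......
gen 2: o..oo...o...o..oooooo.
gen 3: .o.o.oo..oo..o.o......
gen 4: .....o.o.o.o....oooooo
gen 5: oooo........ooo.o.....
gen 6: o...ooooooo.o....oooo.
gen 7: .oo.o........ooo.o....
gen 8: .o...ooooooo.o....oooo
gen 9: ..oo.o........ooo.o...
gen 10: o.o...ooooooo.o....ooo
gen 11: ...oo.o........ooo.o..
gen 12: oo.o...ooooooo.o....oo
gen 13: ....oo.o........ooo.o.
gen 14: ooo.o...ooooooo.o....o
gen 15: .....oo.o........ooo.o
gen 16: oooo.o...ooooooo.o....
gen 17: o.....oo.o........ooo.
gen 18: .oooo.o...ooooooo.o...
gen 19: .o.....oo.o........ooo
gen 20: ..oooo.o...ooooooo.o..
gen 21: o.o.....oo.o........oo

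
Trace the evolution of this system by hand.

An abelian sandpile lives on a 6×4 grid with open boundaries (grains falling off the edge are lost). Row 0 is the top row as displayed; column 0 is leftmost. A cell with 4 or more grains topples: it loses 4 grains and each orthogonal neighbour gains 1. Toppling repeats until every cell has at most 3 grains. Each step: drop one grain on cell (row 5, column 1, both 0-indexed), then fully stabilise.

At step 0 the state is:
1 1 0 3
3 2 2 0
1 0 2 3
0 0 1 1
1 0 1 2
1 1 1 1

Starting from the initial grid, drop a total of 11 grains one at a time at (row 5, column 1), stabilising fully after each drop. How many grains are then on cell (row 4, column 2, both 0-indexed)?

k=0  1 1 0 3
3 2 2 0
1 0 2 3
0 0 1 1
1 0 1 2
1 1 1 1
k=1  1 1 0 3
3 2 2 0
1 0 2 3
0 0 1 1
1 0 1 2
1 2 1 1
k=2  1 1 0 3
3 2 2 0
1 0 2 3
0 0 1 1
1 0 1 2
1 3 1 1
k=3  1 1 0 3
3 2 2 0
1 0 2 3
0 0 1 1
1 1 1 2
2 0 2 1
k=4  1 1 0 3
3 2 2 0
1 0 2 3
0 0 1 1
1 1 1 2
2 1 2 1
k=5  1 1 0 3
3 2 2 0
1 0 2 3
0 0 1 1
1 1 1 2
2 2 2 1
k=6  1 1 0 3
3 2 2 0
1 0 2 3
0 0 1 1
1 1 1 2
2 3 2 1
k=7  1 1 0 3
3 2 2 0
1 0 2 3
0 0 1 1
1 2 1 2
3 0 3 1
k=8  1 1 0 3
3 2 2 0
1 0 2 3
0 0 1 1
1 2 1 2
3 1 3 1
k=9  1 1 0 3
3 2 2 0
1 0 2 3
0 0 1 1
1 2 1 2
3 2 3 1
k=10  1 1 0 3
3 2 2 0
1 0 2 3
0 0 1 1
1 2 1 2
3 3 3 1
k=11  1 1 0 3
3 2 2 0
1 0 2 3
0 0 1 1
2 3 2 2
0 2 0 2

2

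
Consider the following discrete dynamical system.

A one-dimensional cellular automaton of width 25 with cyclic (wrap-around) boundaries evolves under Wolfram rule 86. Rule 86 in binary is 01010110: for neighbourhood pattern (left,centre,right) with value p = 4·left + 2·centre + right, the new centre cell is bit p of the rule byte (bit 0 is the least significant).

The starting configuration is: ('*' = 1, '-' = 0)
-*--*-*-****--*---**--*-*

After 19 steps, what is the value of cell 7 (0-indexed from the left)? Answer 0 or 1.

k=0  -*--*-*-****--*---**--*-*
k=1  -****-*----*****-*-****-*
k=2  ----*-**--*----*-*----*-*
k=3  *--**--*****--**-**--**-*
k=4  ***-***----***-*--***-*--
k=5  --*---**--*--*-***--*-***
k=6  ****-*-*******---****---*
k=7  ---*-*-------**-*---**-*-
k=8  --**-**-----*-*-**-*-*-**
k=9  **-*--**---**-*--*-*-*--*
k=10  -*-***-**-*-*-****-*-***-
k=11  **---*--*-*-*----*-*---**
k=12  -**-*****-*-**--**-**-*--
k=13  *-*-----*-*--***-*--*-**-
k=14  *-**---**-***--*-****--*-
k=15  *--**-*-*---****----****-
k=16  ***-*-*-**-*---**--*---*-
k=17  --*-*-*--*-**-*-*****-**-
k=18  -**-*-****--*-*-----*--**
k=19  --*-*----****-**---****-*

0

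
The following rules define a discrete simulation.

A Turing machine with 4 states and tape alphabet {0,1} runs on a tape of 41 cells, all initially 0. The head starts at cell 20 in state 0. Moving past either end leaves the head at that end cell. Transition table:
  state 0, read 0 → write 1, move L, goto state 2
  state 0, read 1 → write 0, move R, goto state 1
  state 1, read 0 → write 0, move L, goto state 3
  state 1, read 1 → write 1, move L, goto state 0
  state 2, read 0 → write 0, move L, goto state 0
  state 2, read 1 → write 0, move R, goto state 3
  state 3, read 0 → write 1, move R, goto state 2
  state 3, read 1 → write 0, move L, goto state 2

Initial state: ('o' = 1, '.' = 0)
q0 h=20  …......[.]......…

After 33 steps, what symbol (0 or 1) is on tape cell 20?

k=0  q0 h=20  …......[.]......…
k=1  q2 h=19  …......[.]o.....…
k=2  q0 h=18  …......[.].o....…
k=3  q2 h=17  …......[.]o.o...…
k=4  q0 h=16  …......[.].o.o..…
k=5  q2 h=15  …......[.]o.o.o.…
k=6  q0 h=14  …......[.].o.o.o…
k=7  q2 h=13  …......[.]o.o.o.…
k=8  q0 h=12  …......[.].o.o.o…
k=9  q2 h=11  …......[.]o.o.o.…
k=10  q0 h=10  …......[.].o.o.o…
k=11  q2 h= 9  …......[.]o.o.o.…
k=12  q0 h= 8  …......[.].o.o.o…
k=13  q2 h= 7  …......[.]o.o.o.…
k=14  q0 h= 6  |......[.].o.o.o…
k=15  q2 h= 5  |.....[.]o.o.o.…
k=16  q0 h= 4  |....[.].o.o.o…
k=17  q2 h= 3  |...[.]o.o.o.…
k=18  q0 h= 2  |..[.].o.o.o…
k=19  q2 h= 1  |.[.]o.o.o.…
k=20  q0 h= 0  |[.].o.o.o…
k=21  q2 h= 0  |[o].o.o.o…
k=22  q3 h= 1  |.[.]o.o.o.…
k=23  q2 h= 2  |.o[o].o.o.o…
k=24  q3 h= 3  |.o.[.]o.o.o.…
k=25  q2 h= 4  |.o.o[o].o.o.o…
k=26  q3 h= 5  |.o.o.[.]o.o.o.…
k=27  q2 h= 6  |.o.o.o[o].o.o.o…
k=28  q3 h= 7  …o.o.o.[.]o.o.o.…
k=29  q2 h= 8  ….o.o.o[o].o.o.o…
k=30  q3 h= 9  …o.o.o.[.]o.o.o.…
k=31  q2 h=10  ….o.o.o[o].o.o.o…
k=32  q3 h=11  …o.o.o.[.]o.o.o.…
k=33  q2 h=12  ….o.o.o[o].o.o.o…

1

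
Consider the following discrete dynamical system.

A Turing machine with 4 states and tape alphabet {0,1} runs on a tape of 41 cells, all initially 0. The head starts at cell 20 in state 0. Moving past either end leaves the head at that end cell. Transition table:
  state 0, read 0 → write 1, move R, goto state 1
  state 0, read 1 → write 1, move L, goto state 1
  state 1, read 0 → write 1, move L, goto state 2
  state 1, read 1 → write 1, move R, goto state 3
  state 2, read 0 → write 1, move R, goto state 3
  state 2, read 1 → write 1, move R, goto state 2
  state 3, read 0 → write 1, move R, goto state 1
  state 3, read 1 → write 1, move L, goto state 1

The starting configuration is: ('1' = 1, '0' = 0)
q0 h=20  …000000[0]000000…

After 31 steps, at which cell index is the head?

t=0: q0 h=20  …000000[0]000000…
t=1: q1 h=21  …000001[0]000000…
t=2: q2 h=20  …000000[1]100000…
t=3: q2 h=21  …000001[1]000000…
t=4: q2 h=22  …000011[0]000000…
t=5: q3 h=23  …000111[0]000000…
t=6: q1 h=24  …001111[0]000000…
t=7: q2 h=23  …000111[1]100000…
t=8: q2 h=24  …001111[1]000000…
t=9: q2 h=25  …011111[0]000000…
t=10: q3 h=26  …111111[0]000000…
t=11: q1 h=27  …111111[0]000000…
t=12: q2 h=26  …111111[1]100000…
t=13: q2 h=27  …111111[1]000000…
t=14: q2 h=28  …111111[0]000000…
t=15: q3 h=29  …111111[0]000000…
t=16: q1 h=30  …111111[0]000000…
t=17: q2 h=29  …111111[1]100000…
t=18: q2 h=30  …111111[1]000000…
t=19: q2 h=31  …111111[0]000000…
t=20: q3 h=32  …111111[0]000000…
t=21: q1 h=33  …111111[0]000000…
t=22: q2 h=32  …111111[1]100000…
t=23: q2 h=33  …111111[1]000000…
t=24: q2 h=34  …111111[0]000000|
t=25: q3 h=35  …111111[0]00000|
t=26: q1 h=36  …111111[0]0000|
t=27: q2 h=35  …111111[1]10000|
t=28: q2 h=36  …111111[1]0000|
t=29: q2 h=37  …111111[0]000|
t=30: q3 h=38  …111111[0]00|
t=31: q1 h=39  …111111[0]0|

39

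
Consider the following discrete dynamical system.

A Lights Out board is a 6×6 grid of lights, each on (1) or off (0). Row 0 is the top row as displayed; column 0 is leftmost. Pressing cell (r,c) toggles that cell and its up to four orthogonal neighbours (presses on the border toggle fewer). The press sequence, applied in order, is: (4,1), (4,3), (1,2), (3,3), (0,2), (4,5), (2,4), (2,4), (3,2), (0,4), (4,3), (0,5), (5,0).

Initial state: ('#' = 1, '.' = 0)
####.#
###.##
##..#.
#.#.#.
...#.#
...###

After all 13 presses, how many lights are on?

step 0: ####.#
###.##
##..#.
#.#.#.
...#.#
...###
step 1: ####.#
###.##
##..#.
###.#.
####.#
.#.###
step 2: ####.#
###.##
##..#.
#####.
##..##
.#..##
step 3: ##.#.#
#..###
###.#.
#####.
##..##
.#..##
step 4: ##.#.#
#..###
#####.
##....
##.###
.#..##
step 5: #.#..#
#.####
#####.
##....
##.###
.#..##
step 6: #.#..#
#.####
#####.
##...#
##.#..
.#..#.
step 7: #.#..#
#.##.#
###..#
##..##
##.#..
.#..#.
step 8: #.#..#
#.####
#####.
##...#
##.#..
.#..#.
step 9: #.#..#
#.####
##.##.
#.##.#
####..
.#..#.
step 10: #.###.
#.##.#
##.##.
#.##.#
####..
.#..#.
step 11: #.###.
#.##.#
##.##.
#.#..#
##..#.
.#.##.
step 12: #.##.#
#.##..
##.##.
#.#..#
##..#.
.#.##.
step 13: #.##.#
#.##..
##.##.
#.#..#
.#..#.
#..##.

19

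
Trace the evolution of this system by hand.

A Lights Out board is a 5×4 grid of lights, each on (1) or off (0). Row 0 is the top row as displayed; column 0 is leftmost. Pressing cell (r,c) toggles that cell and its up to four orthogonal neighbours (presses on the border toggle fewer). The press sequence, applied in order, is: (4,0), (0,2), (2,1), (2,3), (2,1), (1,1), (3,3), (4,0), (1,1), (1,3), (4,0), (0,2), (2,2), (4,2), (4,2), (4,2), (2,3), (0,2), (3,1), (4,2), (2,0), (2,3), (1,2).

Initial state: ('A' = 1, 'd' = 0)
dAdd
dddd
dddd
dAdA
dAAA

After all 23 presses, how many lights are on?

step 0: dAdd
dddd
dddd
dAdA
dAAA
step 1: dAdd
dddd
dddd
AAdA
AdAA
step 2: ddAA
ddAd
dddd
AAdA
AdAA
step 3: ddAA
dAAd
AAAd
AddA
AdAA
step 4: ddAA
dAAA
AAdA
Addd
AdAA
step 5: ddAA
ddAA
ddAA
AAdd
AdAA
step 6: dAAA
AAdA
dAAA
AAdd
AdAA
step 7: dAAA
AAdA
dAAd
AAAA
AdAd
step 8: dAAA
AAdA
dAAd
dAAA
dAAd
step 9: ddAA
ddAA
ddAd
dAAA
dAAd
step 10: ddAd
dddd
ddAA
dAAA
dAAd
step 11: ddAd
dddd
ddAA
AAAA
AdAd
step 12: dAdA
ddAd
ddAA
AAAA
AdAd
step 13: dAdA
dddd
dAdd
AAdA
AdAd
step 14: dAdA
dddd
dAdd
AAAA
AAdA
step 15: dAdA
dddd
dAdd
AAdA
AdAd
step 16: dAdA
dddd
dAdd
AAAA
AAdA
step 17: dAdA
dddA
dAAA
AAAd
AAdA
step 18: ddAd
ddAA
dAAA
AAAd
AAdA
step 19: ddAd
ddAA
ddAA
dddd
AddA
step 20: ddAd
ddAA
ddAA
ddAd
AAAd
step 21: ddAd
AdAA
AAAA
AdAd
AAAd
step 22: ddAd
AdAd
AAdd
AdAA
AAAd
step 23: dddd
AAdA
AAAd
AdAA
AAAd

12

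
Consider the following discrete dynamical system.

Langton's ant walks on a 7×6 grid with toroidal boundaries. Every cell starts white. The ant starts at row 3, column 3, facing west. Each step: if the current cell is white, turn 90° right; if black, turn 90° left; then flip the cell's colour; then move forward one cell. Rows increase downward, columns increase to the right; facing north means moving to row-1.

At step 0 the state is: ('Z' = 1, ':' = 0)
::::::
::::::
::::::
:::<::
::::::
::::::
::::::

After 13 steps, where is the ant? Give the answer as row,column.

[0] ::::::
::::::
::::::
:::<::
::::::
::::::
::::::
[1] ::::::
::::::
:::^::
:::Z::
::::::
::::::
::::::
[2] ::::::
::::::
:::Z>:
:::Z::
::::::
::::::
::::::
[3] ::::::
::::::
:::ZZ:
:::Zv:
::::::
::::::
::::::
[4] ::::::
::::::
:::ZZ:
:::<Z:
::::::
::::::
::::::
[5] ::::::
::::::
:::ZZ:
::::Z:
:::v::
::::::
::::::
[6] ::::::
::::::
:::ZZ:
::::Z:
::<Z::
::::::
::::::
[7] ::::::
::::::
:::ZZ:
::^:Z:
::ZZ::
::::::
::::::
[8] ::::::
::::::
:::ZZ:
::Z>Z:
::ZZ::
::::::
::::::
[9] ::::::
::::::
:::ZZ:
::ZZZ:
::Zv::
::::::
::::::
[10] ::::::
::::::
:::ZZ:
::ZZZ:
::Z:>:
::::::
::::::
[11] ::::::
::::::
:::ZZ:
::ZZZ:
::Z:Z:
::::v:
::::::
[12] ::::::
::::::
:::ZZ:
::ZZZ:
::Z:Z:
:::<Z:
::::::
[13] ::::::
::::::
:::ZZ:
::ZZZ:
::Z^Z:
:::ZZ:
::::::

4,3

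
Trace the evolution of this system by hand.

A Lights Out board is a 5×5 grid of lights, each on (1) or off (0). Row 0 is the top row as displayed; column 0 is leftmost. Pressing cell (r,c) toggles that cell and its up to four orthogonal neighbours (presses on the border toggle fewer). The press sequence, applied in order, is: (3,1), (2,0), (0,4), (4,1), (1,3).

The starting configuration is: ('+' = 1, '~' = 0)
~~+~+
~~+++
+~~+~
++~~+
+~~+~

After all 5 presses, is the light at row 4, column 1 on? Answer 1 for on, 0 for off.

0

0) ~~+~+
~~+++
+~~+~
++~~+
+~~+~
1) ~~+~+
~~+++
++~+~
~~+~+
++~+~
2) ~~+~+
+~+++
~~~+~
+~+~+
++~+~
3) ~~++~
+~++~
~~~+~
+~+~+
++~+~
4) ~~++~
+~++~
~~~+~
+++~+
~~++~
5) ~~+~~
+~~~+
~~~~~
+++~+
~~++~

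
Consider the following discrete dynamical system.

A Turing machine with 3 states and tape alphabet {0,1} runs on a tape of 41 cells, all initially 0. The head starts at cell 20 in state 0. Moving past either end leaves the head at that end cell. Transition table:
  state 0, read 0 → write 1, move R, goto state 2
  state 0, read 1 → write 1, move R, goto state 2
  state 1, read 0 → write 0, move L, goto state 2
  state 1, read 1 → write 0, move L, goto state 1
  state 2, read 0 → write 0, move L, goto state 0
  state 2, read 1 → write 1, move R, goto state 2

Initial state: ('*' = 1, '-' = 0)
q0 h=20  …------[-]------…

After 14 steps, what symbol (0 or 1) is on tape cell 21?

0

step 0: q0 h=20  …------[-]------…
step 1: q2 h=21  …-----*[-]------…
step 2: q0 h=20  …------[*]------…
step 3: q2 h=21  …-----*[-]------…
step 4: q0 h=20  …------[*]------…
step 5: q2 h=21  …-----*[-]------…
step 6: q0 h=20  …------[*]------…
step 7: q2 h=21  …-----*[-]------…
step 8: q0 h=20  …------[*]------…
step 9: q2 h=21  …-----*[-]------…
step 10: q0 h=20  …------[*]------…
step 11: q2 h=21  …-----*[-]------…
step 12: q0 h=20  …------[*]------…
step 13: q2 h=21  …-----*[-]------…
step 14: q0 h=20  …------[*]------…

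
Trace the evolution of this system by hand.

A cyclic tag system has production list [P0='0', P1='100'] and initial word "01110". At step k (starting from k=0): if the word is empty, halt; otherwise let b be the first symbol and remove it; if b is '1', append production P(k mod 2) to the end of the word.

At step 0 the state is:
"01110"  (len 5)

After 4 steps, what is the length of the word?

8

k=0  "01110"  (len 5)
k=1  "1110"  (len 4)
k=2  "110100"  (len 6)
k=3  "101000"  (len 6)
k=4  "01000100"  (len 8)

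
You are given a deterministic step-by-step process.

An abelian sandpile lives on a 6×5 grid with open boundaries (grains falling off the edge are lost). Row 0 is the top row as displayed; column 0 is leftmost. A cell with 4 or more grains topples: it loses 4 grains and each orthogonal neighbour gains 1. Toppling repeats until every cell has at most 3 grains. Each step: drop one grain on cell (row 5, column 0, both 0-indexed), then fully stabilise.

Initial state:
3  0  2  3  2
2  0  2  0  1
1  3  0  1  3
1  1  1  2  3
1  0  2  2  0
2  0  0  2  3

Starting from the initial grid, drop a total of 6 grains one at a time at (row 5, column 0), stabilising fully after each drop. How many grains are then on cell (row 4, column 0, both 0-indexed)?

3

[0] 3  0  2  3  2
2  0  2  0  1
1  3  0  1  3
1  1  1  2  3
1  0  2  2  0
2  0  0  2  3
[1] 3  0  2  3  2
2  0  2  0  1
1  3  0  1  3
1  1  1  2  3
1  0  2  2  0
3  0  0  2  3
[2] 3  0  2  3  2
2  0  2  0  1
1  3  0  1  3
1  1  1  2  3
2  0  2  2  0
0  1  0  2  3
[3] 3  0  2  3  2
2  0  2  0  1
1  3  0  1  3
1  1  1  2  3
2  0  2  2  0
1  1  0  2  3
[4] 3  0  2  3  2
2  0  2  0  1
1  3  0  1  3
1  1  1  2  3
2  0  2  2  0
2  1  0  2  3
[5] 3  0  2  3  2
2  0  2  0  1
1  3  0  1  3
1  1  1  2  3
2  0  2  2  0
3  1  0  2  3
[6] 3  0  2  3  2
2  0  2  0  1
1  3  0  1  3
1  1  1  2  3
3  0  2  2  0
0  2  0  2  3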